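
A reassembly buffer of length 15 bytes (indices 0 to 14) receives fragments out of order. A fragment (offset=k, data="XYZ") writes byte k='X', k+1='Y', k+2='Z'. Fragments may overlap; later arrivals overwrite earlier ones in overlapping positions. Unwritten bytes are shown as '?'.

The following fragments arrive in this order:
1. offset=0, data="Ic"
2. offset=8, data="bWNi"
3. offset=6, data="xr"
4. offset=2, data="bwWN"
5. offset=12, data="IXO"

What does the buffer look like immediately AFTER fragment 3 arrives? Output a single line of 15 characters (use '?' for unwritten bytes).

Fragment 1: offset=0 data="Ic" -> buffer=Ic?????????????
Fragment 2: offset=8 data="bWNi" -> buffer=Ic??????bWNi???
Fragment 3: offset=6 data="xr" -> buffer=Ic????xrbWNi???

Answer: Ic????xrbWNi???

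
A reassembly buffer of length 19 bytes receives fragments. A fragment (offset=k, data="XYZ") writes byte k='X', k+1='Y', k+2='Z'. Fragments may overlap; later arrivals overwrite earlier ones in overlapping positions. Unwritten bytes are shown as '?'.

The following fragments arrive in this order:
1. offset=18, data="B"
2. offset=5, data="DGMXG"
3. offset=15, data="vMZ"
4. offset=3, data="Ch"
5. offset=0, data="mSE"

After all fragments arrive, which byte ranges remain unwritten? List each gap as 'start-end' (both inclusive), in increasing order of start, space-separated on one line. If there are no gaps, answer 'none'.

Fragment 1: offset=18 len=1
Fragment 2: offset=5 len=5
Fragment 3: offset=15 len=3
Fragment 4: offset=3 len=2
Fragment 5: offset=0 len=3
Gaps: 10-14

Answer: 10-14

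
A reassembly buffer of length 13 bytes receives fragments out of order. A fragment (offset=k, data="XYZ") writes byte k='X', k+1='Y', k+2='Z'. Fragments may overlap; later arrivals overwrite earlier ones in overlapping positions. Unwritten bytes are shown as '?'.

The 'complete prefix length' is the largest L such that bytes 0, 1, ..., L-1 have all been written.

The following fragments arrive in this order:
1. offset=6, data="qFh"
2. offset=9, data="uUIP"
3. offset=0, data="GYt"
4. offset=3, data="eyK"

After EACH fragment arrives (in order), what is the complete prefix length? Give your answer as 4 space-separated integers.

Fragment 1: offset=6 data="qFh" -> buffer=??????qFh???? -> prefix_len=0
Fragment 2: offset=9 data="uUIP" -> buffer=??????qFhuUIP -> prefix_len=0
Fragment 3: offset=0 data="GYt" -> buffer=GYt???qFhuUIP -> prefix_len=3
Fragment 4: offset=3 data="eyK" -> buffer=GYteyKqFhuUIP -> prefix_len=13

Answer: 0 0 3 13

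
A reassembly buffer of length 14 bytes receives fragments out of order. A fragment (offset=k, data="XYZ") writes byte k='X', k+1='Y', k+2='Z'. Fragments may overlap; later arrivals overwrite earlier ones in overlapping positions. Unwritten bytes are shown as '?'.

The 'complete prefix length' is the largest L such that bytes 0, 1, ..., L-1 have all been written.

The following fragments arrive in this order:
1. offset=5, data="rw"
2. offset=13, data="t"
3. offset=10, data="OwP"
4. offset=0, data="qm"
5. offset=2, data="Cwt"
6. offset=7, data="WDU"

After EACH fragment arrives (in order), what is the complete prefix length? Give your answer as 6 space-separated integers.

Fragment 1: offset=5 data="rw" -> buffer=?????rw??????? -> prefix_len=0
Fragment 2: offset=13 data="t" -> buffer=?????rw??????t -> prefix_len=0
Fragment 3: offset=10 data="OwP" -> buffer=?????rw???OwPt -> prefix_len=0
Fragment 4: offset=0 data="qm" -> buffer=qm???rw???OwPt -> prefix_len=2
Fragment 5: offset=2 data="Cwt" -> buffer=qmCwtrw???OwPt -> prefix_len=7
Fragment 6: offset=7 data="WDU" -> buffer=qmCwtrwWDUOwPt -> prefix_len=14

Answer: 0 0 0 2 7 14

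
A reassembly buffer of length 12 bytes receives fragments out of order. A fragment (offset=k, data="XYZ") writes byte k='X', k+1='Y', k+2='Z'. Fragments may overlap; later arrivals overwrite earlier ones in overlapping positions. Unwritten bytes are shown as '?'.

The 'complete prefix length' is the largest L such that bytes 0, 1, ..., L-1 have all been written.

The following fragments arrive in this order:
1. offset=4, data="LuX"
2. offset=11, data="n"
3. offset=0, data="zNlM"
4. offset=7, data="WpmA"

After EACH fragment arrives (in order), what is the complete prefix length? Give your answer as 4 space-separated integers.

Fragment 1: offset=4 data="LuX" -> buffer=????LuX????? -> prefix_len=0
Fragment 2: offset=11 data="n" -> buffer=????LuX????n -> prefix_len=0
Fragment 3: offset=0 data="zNlM" -> buffer=zNlMLuX????n -> prefix_len=7
Fragment 4: offset=7 data="WpmA" -> buffer=zNlMLuXWpmAn -> prefix_len=12

Answer: 0 0 7 12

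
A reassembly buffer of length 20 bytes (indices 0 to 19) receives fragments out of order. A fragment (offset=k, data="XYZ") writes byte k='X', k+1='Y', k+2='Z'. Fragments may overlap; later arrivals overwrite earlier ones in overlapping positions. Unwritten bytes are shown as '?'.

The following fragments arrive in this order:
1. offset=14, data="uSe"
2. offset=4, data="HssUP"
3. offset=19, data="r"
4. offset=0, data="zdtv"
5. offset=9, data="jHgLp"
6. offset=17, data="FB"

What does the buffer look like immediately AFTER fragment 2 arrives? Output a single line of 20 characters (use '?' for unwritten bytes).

Answer: ????HssUP?????uSe???

Derivation:
Fragment 1: offset=14 data="uSe" -> buffer=??????????????uSe???
Fragment 2: offset=4 data="HssUP" -> buffer=????HssUP?????uSe???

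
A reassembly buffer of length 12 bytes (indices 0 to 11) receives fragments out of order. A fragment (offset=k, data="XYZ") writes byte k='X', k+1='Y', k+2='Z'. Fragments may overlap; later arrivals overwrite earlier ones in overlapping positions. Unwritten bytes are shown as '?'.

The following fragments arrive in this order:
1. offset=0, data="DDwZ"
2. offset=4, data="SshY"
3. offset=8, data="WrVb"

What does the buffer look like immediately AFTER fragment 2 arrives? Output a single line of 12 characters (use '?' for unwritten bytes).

Fragment 1: offset=0 data="DDwZ" -> buffer=DDwZ????????
Fragment 2: offset=4 data="SshY" -> buffer=DDwZSshY????

Answer: DDwZSshY????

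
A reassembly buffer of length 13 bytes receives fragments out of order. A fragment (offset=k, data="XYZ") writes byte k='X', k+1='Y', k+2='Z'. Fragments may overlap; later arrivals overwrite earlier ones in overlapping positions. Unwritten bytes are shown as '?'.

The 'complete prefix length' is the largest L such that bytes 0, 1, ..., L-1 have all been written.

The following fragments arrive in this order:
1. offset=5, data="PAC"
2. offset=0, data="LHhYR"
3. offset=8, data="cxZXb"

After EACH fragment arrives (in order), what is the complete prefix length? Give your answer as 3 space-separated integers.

Answer: 0 8 13

Derivation:
Fragment 1: offset=5 data="PAC" -> buffer=?????PAC????? -> prefix_len=0
Fragment 2: offset=0 data="LHhYR" -> buffer=LHhYRPAC????? -> prefix_len=8
Fragment 3: offset=8 data="cxZXb" -> buffer=LHhYRPACcxZXb -> prefix_len=13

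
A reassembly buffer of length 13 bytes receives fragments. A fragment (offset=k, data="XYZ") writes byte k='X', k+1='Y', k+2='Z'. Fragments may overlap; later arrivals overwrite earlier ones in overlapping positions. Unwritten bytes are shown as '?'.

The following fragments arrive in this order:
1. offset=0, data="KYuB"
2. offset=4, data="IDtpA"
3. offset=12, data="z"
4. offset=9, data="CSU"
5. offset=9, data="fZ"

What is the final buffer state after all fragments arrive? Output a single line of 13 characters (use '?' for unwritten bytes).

Fragment 1: offset=0 data="KYuB" -> buffer=KYuB?????????
Fragment 2: offset=4 data="IDtpA" -> buffer=KYuBIDtpA????
Fragment 3: offset=12 data="z" -> buffer=KYuBIDtpA???z
Fragment 4: offset=9 data="CSU" -> buffer=KYuBIDtpACSUz
Fragment 5: offset=9 data="fZ" -> buffer=KYuBIDtpAfZUz

Answer: KYuBIDtpAfZUz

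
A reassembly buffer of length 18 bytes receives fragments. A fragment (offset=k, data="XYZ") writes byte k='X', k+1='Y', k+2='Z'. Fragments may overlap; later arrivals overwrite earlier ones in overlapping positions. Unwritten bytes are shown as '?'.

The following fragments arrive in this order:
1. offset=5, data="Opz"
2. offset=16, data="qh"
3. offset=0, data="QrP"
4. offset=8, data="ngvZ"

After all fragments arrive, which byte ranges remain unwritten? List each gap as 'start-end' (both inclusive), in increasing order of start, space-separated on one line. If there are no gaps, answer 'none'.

Answer: 3-4 12-15

Derivation:
Fragment 1: offset=5 len=3
Fragment 2: offset=16 len=2
Fragment 3: offset=0 len=3
Fragment 4: offset=8 len=4
Gaps: 3-4 12-15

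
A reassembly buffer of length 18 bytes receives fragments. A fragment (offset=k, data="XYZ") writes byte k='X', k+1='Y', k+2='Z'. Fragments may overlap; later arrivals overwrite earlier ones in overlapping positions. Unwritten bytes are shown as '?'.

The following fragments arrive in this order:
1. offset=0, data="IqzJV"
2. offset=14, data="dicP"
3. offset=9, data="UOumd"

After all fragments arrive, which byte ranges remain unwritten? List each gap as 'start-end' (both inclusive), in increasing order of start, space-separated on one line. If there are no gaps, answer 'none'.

Fragment 1: offset=0 len=5
Fragment 2: offset=14 len=4
Fragment 3: offset=9 len=5
Gaps: 5-8

Answer: 5-8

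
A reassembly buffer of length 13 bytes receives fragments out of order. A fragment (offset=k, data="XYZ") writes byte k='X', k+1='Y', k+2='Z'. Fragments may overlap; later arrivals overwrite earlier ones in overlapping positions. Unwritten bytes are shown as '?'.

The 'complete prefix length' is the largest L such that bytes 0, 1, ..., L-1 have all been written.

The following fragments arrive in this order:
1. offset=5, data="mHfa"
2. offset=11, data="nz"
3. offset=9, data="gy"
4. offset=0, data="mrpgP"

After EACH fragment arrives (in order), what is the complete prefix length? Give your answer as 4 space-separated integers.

Fragment 1: offset=5 data="mHfa" -> buffer=?????mHfa???? -> prefix_len=0
Fragment 2: offset=11 data="nz" -> buffer=?????mHfa??nz -> prefix_len=0
Fragment 3: offset=9 data="gy" -> buffer=?????mHfagynz -> prefix_len=0
Fragment 4: offset=0 data="mrpgP" -> buffer=mrpgPmHfagynz -> prefix_len=13

Answer: 0 0 0 13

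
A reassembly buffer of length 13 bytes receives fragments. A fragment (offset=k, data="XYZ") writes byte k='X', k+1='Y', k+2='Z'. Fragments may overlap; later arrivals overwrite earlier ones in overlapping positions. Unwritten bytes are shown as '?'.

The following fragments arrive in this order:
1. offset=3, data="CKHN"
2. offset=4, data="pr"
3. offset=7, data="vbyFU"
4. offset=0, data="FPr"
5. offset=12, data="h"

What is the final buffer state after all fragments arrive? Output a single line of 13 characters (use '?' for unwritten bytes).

Fragment 1: offset=3 data="CKHN" -> buffer=???CKHN??????
Fragment 2: offset=4 data="pr" -> buffer=???CprN??????
Fragment 3: offset=7 data="vbyFU" -> buffer=???CprNvbyFU?
Fragment 4: offset=0 data="FPr" -> buffer=FPrCprNvbyFU?
Fragment 5: offset=12 data="h" -> buffer=FPrCprNvbyFUh

Answer: FPrCprNvbyFUh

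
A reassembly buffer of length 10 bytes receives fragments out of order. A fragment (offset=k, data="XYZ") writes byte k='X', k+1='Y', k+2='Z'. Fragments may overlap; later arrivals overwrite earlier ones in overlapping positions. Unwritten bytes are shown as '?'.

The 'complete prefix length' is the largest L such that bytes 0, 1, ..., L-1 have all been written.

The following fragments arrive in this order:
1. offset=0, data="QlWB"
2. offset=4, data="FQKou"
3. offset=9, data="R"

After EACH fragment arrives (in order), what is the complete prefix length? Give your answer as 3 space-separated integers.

Fragment 1: offset=0 data="QlWB" -> buffer=QlWB?????? -> prefix_len=4
Fragment 2: offset=4 data="FQKou" -> buffer=QlWBFQKou? -> prefix_len=9
Fragment 3: offset=9 data="R" -> buffer=QlWBFQKouR -> prefix_len=10

Answer: 4 9 10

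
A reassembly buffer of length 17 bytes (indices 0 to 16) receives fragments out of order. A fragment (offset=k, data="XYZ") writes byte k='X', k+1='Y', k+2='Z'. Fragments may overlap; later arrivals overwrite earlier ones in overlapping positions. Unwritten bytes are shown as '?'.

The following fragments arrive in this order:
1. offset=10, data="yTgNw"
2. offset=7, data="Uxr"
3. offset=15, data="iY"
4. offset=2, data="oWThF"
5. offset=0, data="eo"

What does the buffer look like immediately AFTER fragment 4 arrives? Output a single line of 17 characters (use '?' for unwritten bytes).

Answer: ??oWThFUxryTgNwiY

Derivation:
Fragment 1: offset=10 data="yTgNw" -> buffer=??????????yTgNw??
Fragment 2: offset=7 data="Uxr" -> buffer=???????UxryTgNw??
Fragment 3: offset=15 data="iY" -> buffer=???????UxryTgNwiY
Fragment 4: offset=2 data="oWThF" -> buffer=??oWThFUxryTgNwiY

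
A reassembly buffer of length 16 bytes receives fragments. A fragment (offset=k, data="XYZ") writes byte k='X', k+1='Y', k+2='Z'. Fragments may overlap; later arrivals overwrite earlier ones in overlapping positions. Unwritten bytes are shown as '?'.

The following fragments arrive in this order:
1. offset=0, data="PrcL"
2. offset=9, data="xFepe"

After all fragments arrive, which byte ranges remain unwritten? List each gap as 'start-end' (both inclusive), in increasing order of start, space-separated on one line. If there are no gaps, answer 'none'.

Answer: 4-8 14-15

Derivation:
Fragment 1: offset=0 len=4
Fragment 2: offset=9 len=5
Gaps: 4-8 14-15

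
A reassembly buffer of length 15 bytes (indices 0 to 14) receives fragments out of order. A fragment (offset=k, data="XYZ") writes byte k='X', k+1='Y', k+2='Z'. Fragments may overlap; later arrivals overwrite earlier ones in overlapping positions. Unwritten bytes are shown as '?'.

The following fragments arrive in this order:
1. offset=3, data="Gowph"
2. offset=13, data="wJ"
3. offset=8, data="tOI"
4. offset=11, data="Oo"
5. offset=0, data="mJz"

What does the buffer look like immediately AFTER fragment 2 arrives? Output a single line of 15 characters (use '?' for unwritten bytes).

Fragment 1: offset=3 data="Gowph" -> buffer=???Gowph???????
Fragment 2: offset=13 data="wJ" -> buffer=???Gowph?????wJ

Answer: ???Gowph?????wJ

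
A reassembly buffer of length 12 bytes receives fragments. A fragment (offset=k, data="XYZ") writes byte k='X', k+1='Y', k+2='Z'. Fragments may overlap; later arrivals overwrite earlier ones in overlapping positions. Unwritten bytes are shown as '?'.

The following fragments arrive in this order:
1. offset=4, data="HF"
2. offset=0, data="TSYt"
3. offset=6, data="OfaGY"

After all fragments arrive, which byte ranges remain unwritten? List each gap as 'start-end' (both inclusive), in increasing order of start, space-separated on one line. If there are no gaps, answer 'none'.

Answer: 11-11

Derivation:
Fragment 1: offset=4 len=2
Fragment 2: offset=0 len=4
Fragment 3: offset=6 len=5
Gaps: 11-11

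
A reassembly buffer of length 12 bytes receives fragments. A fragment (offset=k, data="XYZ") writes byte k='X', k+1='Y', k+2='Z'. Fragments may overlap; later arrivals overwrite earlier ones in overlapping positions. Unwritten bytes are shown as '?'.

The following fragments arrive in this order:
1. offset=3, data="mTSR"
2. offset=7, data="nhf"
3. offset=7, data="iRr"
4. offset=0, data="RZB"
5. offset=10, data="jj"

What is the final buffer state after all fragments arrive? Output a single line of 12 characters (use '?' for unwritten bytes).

Fragment 1: offset=3 data="mTSR" -> buffer=???mTSR?????
Fragment 2: offset=7 data="nhf" -> buffer=???mTSRnhf??
Fragment 3: offset=7 data="iRr" -> buffer=???mTSRiRr??
Fragment 4: offset=0 data="RZB" -> buffer=RZBmTSRiRr??
Fragment 5: offset=10 data="jj" -> buffer=RZBmTSRiRrjj

Answer: RZBmTSRiRrjj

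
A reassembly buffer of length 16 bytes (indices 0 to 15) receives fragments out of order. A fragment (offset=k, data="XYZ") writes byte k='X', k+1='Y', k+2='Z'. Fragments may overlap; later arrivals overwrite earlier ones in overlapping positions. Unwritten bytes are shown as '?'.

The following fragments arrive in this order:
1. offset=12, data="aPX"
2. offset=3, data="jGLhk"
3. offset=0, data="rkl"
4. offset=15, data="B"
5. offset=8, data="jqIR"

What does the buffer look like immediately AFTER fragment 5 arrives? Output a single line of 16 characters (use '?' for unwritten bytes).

Answer: rkljGLhkjqIRaPXB

Derivation:
Fragment 1: offset=12 data="aPX" -> buffer=????????????aPX?
Fragment 2: offset=3 data="jGLhk" -> buffer=???jGLhk????aPX?
Fragment 3: offset=0 data="rkl" -> buffer=rkljGLhk????aPX?
Fragment 4: offset=15 data="B" -> buffer=rkljGLhk????aPXB
Fragment 5: offset=8 data="jqIR" -> buffer=rkljGLhkjqIRaPXB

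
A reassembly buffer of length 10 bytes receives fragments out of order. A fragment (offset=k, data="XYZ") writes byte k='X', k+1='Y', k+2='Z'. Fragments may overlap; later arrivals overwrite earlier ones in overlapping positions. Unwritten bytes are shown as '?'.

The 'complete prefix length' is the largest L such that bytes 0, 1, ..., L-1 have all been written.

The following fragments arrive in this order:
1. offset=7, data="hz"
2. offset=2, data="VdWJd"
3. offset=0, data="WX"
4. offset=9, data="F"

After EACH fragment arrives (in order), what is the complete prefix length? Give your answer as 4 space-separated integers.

Fragment 1: offset=7 data="hz" -> buffer=???????hz? -> prefix_len=0
Fragment 2: offset=2 data="VdWJd" -> buffer=??VdWJdhz? -> prefix_len=0
Fragment 3: offset=0 data="WX" -> buffer=WXVdWJdhz? -> prefix_len=9
Fragment 4: offset=9 data="F" -> buffer=WXVdWJdhzF -> prefix_len=10

Answer: 0 0 9 10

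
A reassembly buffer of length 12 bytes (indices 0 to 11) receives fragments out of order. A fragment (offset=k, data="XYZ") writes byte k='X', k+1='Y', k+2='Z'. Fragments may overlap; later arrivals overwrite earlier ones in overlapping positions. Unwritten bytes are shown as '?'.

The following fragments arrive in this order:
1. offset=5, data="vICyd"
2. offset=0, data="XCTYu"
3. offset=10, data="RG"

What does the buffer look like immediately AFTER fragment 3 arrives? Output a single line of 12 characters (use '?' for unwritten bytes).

Fragment 1: offset=5 data="vICyd" -> buffer=?????vICyd??
Fragment 2: offset=0 data="XCTYu" -> buffer=XCTYuvICyd??
Fragment 3: offset=10 data="RG" -> buffer=XCTYuvICydRG

Answer: XCTYuvICydRG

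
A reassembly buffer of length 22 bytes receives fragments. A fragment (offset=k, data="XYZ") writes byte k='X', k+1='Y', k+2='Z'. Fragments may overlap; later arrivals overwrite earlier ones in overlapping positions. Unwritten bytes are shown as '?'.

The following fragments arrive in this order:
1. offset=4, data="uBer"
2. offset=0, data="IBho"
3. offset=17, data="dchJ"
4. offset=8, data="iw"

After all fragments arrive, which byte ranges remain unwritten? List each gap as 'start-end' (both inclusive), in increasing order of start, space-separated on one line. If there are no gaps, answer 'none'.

Fragment 1: offset=4 len=4
Fragment 2: offset=0 len=4
Fragment 3: offset=17 len=4
Fragment 4: offset=8 len=2
Gaps: 10-16 21-21

Answer: 10-16 21-21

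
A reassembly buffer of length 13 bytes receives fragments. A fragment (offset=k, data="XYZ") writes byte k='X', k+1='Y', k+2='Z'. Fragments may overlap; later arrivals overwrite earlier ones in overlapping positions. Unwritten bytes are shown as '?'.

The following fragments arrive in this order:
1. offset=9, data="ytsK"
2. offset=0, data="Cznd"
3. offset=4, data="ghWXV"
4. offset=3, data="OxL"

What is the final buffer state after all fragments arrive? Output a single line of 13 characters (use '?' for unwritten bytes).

Fragment 1: offset=9 data="ytsK" -> buffer=?????????ytsK
Fragment 2: offset=0 data="Cznd" -> buffer=Cznd?????ytsK
Fragment 3: offset=4 data="ghWXV" -> buffer=CzndghWXVytsK
Fragment 4: offset=3 data="OxL" -> buffer=CznOxLWXVytsK

Answer: CznOxLWXVytsK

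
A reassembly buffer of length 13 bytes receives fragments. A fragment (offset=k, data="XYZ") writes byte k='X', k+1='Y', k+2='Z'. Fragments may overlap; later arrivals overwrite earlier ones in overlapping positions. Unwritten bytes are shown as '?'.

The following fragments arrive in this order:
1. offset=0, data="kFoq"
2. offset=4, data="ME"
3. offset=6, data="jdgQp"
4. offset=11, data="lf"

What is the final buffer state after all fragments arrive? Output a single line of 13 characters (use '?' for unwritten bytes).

Fragment 1: offset=0 data="kFoq" -> buffer=kFoq?????????
Fragment 2: offset=4 data="ME" -> buffer=kFoqME???????
Fragment 3: offset=6 data="jdgQp" -> buffer=kFoqMEjdgQp??
Fragment 4: offset=11 data="lf" -> buffer=kFoqMEjdgQplf

Answer: kFoqMEjdgQplf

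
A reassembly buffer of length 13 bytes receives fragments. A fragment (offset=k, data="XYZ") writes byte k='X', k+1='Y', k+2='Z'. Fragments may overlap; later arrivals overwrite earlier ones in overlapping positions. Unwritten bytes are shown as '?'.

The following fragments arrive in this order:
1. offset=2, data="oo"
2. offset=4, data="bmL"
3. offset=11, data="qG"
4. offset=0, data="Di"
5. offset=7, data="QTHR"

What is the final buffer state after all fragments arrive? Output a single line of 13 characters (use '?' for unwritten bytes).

Answer: DioobmLQTHRqG

Derivation:
Fragment 1: offset=2 data="oo" -> buffer=??oo?????????
Fragment 2: offset=4 data="bmL" -> buffer=??oobmL??????
Fragment 3: offset=11 data="qG" -> buffer=??oobmL????qG
Fragment 4: offset=0 data="Di" -> buffer=DioobmL????qG
Fragment 5: offset=7 data="QTHR" -> buffer=DioobmLQTHRqG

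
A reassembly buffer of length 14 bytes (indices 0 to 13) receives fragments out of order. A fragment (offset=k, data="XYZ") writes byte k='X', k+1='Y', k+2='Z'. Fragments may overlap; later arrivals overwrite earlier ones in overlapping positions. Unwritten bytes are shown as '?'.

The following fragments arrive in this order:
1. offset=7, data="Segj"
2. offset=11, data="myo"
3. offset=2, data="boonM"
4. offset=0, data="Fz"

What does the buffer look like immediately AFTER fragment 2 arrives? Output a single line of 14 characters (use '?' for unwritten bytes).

Fragment 1: offset=7 data="Segj" -> buffer=???????Segj???
Fragment 2: offset=11 data="myo" -> buffer=???????Segjmyo

Answer: ???????Segjmyo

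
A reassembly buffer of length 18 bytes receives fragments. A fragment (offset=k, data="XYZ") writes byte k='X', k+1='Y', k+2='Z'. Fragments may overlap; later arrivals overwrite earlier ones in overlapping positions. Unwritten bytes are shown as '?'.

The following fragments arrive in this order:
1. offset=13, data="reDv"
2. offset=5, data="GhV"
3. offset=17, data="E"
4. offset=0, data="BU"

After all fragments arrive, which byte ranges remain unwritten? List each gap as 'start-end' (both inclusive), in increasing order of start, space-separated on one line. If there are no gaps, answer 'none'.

Answer: 2-4 8-12

Derivation:
Fragment 1: offset=13 len=4
Fragment 2: offset=5 len=3
Fragment 3: offset=17 len=1
Fragment 4: offset=0 len=2
Gaps: 2-4 8-12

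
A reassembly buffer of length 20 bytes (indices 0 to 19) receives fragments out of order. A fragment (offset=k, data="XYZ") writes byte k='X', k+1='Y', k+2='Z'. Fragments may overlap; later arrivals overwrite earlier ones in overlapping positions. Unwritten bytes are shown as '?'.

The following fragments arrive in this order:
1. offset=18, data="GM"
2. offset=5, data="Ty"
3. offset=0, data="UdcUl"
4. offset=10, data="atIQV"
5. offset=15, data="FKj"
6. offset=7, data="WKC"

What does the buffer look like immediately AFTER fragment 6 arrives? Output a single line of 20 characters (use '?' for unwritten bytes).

Fragment 1: offset=18 data="GM" -> buffer=??????????????????GM
Fragment 2: offset=5 data="Ty" -> buffer=?????Ty???????????GM
Fragment 3: offset=0 data="UdcUl" -> buffer=UdcUlTy???????????GM
Fragment 4: offset=10 data="atIQV" -> buffer=UdcUlTy???atIQV???GM
Fragment 5: offset=15 data="FKj" -> buffer=UdcUlTy???atIQVFKjGM
Fragment 6: offset=7 data="WKC" -> buffer=UdcUlTyWKCatIQVFKjGM

Answer: UdcUlTyWKCatIQVFKjGM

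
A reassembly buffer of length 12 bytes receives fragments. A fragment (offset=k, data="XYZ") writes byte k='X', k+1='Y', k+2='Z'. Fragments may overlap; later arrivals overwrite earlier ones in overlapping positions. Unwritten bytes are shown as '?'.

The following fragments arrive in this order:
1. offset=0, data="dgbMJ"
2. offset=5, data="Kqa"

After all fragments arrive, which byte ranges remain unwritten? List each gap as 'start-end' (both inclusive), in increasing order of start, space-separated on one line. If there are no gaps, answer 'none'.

Answer: 8-11

Derivation:
Fragment 1: offset=0 len=5
Fragment 2: offset=5 len=3
Gaps: 8-11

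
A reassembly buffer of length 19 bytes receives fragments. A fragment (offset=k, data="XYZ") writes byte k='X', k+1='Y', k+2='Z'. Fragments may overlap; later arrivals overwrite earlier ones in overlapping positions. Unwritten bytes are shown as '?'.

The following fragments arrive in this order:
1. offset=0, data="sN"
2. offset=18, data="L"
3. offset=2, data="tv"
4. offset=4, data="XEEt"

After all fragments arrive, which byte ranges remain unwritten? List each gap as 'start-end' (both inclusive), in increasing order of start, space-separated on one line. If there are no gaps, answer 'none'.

Answer: 8-17

Derivation:
Fragment 1: offset=0 len=2
Fragment 2: offset=18 len=1
Fragment 3: offset=2 len=2
Fragment 4: offset=4 len=4
Gaps: 8-17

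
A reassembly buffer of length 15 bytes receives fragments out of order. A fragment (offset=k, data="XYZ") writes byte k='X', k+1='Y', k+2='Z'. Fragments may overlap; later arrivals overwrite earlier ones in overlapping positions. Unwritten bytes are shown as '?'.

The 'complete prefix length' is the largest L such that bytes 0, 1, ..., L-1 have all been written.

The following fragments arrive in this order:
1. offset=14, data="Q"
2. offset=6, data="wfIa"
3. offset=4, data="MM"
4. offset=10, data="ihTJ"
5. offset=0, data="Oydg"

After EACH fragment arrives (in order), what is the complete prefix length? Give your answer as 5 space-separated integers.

Answer: 0 0 0 0 15

Derivation:
Fragment 1: offset=14 data="Q" -> buffer=??????????????Q -> prefix_len=0
Fragment 2: offset=6 data="wfIa" -> buffer=??????wfIa????Q -> prefix_len=0
Fragment 3: offset=4 data="MM" -> buffer=????MMwfIa????Q -> prefix_len=0
Fragment 4: offset=10 data="ihTJ" -> buffer=????MMwfIaihTJQ -> prefix_len=0
Fragment 5: offset=0 data="Oydg" -> buffer=OydgMMwfIaihTJQ -> prefix_len=15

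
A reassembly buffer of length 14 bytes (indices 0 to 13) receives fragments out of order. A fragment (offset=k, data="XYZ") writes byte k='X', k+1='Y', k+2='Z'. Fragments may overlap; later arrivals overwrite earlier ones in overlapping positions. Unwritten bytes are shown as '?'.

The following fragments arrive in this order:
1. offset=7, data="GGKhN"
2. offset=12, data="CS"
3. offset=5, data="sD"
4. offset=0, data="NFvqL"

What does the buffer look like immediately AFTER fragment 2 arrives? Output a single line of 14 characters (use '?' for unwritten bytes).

Fragment 1: offset=7 data="GGKhN" -> buffer=???????GGKhN??
Fragment 2: offset=12 data="CS" -> buffer=???????GGKhNCS

Answer: ???????GGKhNCS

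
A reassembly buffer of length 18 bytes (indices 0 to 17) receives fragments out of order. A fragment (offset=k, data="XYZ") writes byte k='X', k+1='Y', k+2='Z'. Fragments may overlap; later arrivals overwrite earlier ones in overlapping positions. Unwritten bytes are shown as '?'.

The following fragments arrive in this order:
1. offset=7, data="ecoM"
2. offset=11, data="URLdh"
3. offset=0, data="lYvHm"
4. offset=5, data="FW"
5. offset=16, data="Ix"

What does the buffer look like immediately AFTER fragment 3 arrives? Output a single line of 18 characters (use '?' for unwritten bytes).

Answer: lYvHm??ecoMURLdh??

Derivation:
Fragment 1: offset=7 data="ecoM" -> buffer=???????ecoM???????
Fragment 2: offset=11 data="URLdh" -> buffer=???????ecoMURLdh??
Fragment 3: offset=0 data="lYvHm" -> buffer=lYvHm??ecoMURLdh??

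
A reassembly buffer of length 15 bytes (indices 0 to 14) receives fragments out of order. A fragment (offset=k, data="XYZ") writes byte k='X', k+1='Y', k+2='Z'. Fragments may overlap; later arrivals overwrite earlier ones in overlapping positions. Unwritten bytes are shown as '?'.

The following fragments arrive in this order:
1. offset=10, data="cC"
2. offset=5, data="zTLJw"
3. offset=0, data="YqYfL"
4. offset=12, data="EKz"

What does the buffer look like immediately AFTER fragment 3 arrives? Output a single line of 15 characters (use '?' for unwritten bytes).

Fragment 1: offset=10 data="cC" -> buffer=??????????cC???
Fragment 2: offset=5 data="zTLJw" -> buffer=?????zTLJwcC???
Fragment 3: offset=0 data="YqYfL" -> buffer=YqYfLzTLJwcC???

Answer: YqYfLzTLJwcC???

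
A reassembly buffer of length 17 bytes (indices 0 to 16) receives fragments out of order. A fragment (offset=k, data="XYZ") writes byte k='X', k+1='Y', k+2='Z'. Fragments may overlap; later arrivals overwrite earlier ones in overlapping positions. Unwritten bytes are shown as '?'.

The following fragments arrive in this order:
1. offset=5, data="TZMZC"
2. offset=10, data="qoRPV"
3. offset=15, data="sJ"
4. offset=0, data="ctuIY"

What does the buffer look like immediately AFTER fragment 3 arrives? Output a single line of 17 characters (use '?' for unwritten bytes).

Fragment 1: offset=5 data="TZMZC" -> buffer=?????TZMZC???????
Fragment 2: offset=10 data="qoRPV" -> buffer=?????TZMZCqoRPV??
Fragment 3: offset=15 data="sJ" -> buffer=?????TZMZCqoRPVsJ

Answer: ?????TZMZCqoRPVsJ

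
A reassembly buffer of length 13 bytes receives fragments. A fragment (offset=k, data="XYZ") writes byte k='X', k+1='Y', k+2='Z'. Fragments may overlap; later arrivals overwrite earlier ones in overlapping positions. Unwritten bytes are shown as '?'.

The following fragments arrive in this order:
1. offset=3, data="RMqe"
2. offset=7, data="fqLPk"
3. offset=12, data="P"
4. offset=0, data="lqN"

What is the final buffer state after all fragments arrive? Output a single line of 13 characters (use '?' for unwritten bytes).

Fragment 1: offset=3 data="RMqe" -> buffer=???RMqe??????
Fragment 2: offset=7 data="fqLPk" -> buffer=???RMqefqLPk?
Fragment 3: offset=12 data="P" -> buffer=???RMqefqLPkP
Fragment 4: offset=0 data="lqN" -> buffer=lqNRMqefqLPkP

Answer: lqNRMqefqLPkP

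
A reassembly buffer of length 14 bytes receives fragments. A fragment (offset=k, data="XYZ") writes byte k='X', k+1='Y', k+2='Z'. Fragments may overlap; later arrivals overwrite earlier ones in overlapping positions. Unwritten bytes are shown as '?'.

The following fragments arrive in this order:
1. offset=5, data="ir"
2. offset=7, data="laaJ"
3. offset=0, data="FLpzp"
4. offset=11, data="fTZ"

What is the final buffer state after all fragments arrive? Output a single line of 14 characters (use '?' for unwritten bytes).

Fragment 1: offset=5 data="ir" -> buffer=?????ir???????
Fragment 2: offset=7 data="laaJ" -> buffer=?????irlaaJ???
Fragment 3: offset=0 data="FLpzp" -> buffer=FLpzpirlaaJ???
Fragment 4: offset=11 data="fTZ" -> buffer=FLpzpirlaaJfTZ

Answer: FLpzpirlaaJfTZ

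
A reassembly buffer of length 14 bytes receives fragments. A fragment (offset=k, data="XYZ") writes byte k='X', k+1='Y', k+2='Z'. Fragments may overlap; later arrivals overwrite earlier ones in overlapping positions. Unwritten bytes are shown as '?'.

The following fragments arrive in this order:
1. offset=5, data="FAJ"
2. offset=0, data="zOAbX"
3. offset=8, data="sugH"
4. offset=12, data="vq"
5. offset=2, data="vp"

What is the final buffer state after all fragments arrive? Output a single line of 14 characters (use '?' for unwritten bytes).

Answer: zOvpXFAJsugHvq

Derivation:
Fragment 1: offset=5 data="FAJ" -> buffer=?????FAJ??????
Fragment 2: offset=0 data="zOAbX" -> buffer=zOAbXFAJ??????
Fragment 3: offset=8 data="sugH" -> buffer=zOAbXFAJsugH??
Fragment 4: offset=12 data="vq" -> buffer=zOAbXFAJsugHvq
Fragment 5: offset=2 data="vp" -> buffer=zOvpXFAJsugHvq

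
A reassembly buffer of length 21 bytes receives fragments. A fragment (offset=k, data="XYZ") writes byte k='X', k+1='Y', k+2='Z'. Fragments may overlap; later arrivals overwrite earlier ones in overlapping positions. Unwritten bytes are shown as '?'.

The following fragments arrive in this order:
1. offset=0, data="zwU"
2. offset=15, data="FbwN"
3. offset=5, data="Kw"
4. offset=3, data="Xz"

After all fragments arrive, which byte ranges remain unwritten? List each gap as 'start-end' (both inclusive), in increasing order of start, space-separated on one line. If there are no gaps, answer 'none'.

Fragment 1: offset=0 len=3
Fragment 2: offset=15 len=4
Fragment 3: offset=5 len=2
Fragment 4: offset=3 len=2
Gaps: 7-14 19-20

Answer: 7-14 19-20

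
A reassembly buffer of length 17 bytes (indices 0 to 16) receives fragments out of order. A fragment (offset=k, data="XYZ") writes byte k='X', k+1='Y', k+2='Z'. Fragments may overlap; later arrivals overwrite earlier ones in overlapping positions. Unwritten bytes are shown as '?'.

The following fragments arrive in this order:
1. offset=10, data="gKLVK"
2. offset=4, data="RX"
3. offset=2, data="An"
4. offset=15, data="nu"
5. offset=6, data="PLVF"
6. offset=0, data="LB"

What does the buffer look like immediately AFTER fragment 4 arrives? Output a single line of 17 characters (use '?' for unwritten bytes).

Fragment 1: offset=10 data="gKLVK" -> buffer=??????????gKLVK??
Fragment 2: offset=4 data="RX" -> buffer=????RX????gKLVK??
Fragment 3: offset=2 data="An" -> buffer=??AnRX????gKLVK??
Fragment 4: offset=15 data="nu" -> buffer=??AnRX????gKLVKnu

Answer: ??AnRX????gKLVKnu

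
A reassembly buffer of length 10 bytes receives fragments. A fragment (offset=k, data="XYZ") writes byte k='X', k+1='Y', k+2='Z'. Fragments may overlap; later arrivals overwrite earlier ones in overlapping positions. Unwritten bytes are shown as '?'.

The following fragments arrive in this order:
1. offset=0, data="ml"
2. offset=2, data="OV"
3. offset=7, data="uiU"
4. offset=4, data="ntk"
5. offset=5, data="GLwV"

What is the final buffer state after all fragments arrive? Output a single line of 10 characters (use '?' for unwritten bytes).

Answer: mlOVnGLwVU

Derivation:
Fragment 1: offset=0 data="ml" -> buffer=ml????????
Fragment 2: offset=2 data="OV" -> buffer=mlOV??????
Fragment 3: offset=7 data="uiU" -> buffer=mlOV???uiU
Fragment 4: offset=4 data="ntk" -> buffer=mlOVntkuiU
Fragment 5: offset=5 data="GLwV" -> buffer=mlOVnGLwVU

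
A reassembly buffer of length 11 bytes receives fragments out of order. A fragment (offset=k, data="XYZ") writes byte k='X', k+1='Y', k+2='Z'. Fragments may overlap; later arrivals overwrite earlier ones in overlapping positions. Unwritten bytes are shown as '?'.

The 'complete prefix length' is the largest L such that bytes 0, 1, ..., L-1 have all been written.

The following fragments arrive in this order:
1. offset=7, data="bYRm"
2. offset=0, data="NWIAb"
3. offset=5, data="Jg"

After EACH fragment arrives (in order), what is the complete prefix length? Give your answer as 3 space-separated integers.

Fragment 1: offset=7 data="bYRm" -> buffer=???????bYRm -> prefix_len=0
Fragment 2: offset=0 data="NWIAb" -> buffer=NWIAb??bYRm -> prefix_len=5
Fragment 3: offset=5 data="Jg" -> buffer=NWIAbJgbYRm -> prefix_len=11

Answer: 0 5 11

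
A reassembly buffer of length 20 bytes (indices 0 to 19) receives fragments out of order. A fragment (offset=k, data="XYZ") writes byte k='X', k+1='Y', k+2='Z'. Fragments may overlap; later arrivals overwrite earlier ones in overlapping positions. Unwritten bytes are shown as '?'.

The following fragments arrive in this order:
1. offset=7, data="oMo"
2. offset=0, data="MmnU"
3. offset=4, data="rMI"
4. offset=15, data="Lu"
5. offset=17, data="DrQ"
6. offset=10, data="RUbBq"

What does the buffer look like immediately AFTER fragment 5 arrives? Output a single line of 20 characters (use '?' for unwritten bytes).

Answer: MmnUrMIoMo?????LuDrQ

Derivation:
Fragment 1: offset=7 data="oMo" -> buffer=???????oMo??????????
Fragment 2: offset=0 data="MmnU" -> buffer=MmnU???oMo??????????
Fragment 3: offset=4 data="rMI" -> buffer=MmnUrMIoMo??????????
Fragment 4: offset=15 data="Lu" -> buffer=MmnUrMIoMo?????Lu???
Fragment 5: offset=17 data="DrQ" -> buffer=MmnUrMIoMo?????LuDrQ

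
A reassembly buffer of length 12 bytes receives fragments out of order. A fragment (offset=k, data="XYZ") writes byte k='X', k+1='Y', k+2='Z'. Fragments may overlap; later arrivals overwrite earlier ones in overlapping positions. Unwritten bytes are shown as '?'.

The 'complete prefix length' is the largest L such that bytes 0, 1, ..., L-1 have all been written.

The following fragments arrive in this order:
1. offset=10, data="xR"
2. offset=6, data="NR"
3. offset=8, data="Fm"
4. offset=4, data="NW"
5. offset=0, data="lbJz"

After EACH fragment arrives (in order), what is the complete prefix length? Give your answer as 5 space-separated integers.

Fragment 1: offset=10 data="xR" -> buffer=??????????xR -> prefix_len=0
Fragment 2: offset=6 data="NR" -> buffer=??????NR??xR -> prefix_len=0
Fragment 3: offset=8 data="Fm" -> buffer=??????NRFmxR -> prefix_len=0
Fragment 4: offset=4 data="NW" -> buffer=????NWNRFmxR -> prefix_len=0
Fragment 5: offset=0 data="lbJz" -> buffer=lbJzNWNRFmxR -> prefix_len=12

Answer: 0 0 0 0 12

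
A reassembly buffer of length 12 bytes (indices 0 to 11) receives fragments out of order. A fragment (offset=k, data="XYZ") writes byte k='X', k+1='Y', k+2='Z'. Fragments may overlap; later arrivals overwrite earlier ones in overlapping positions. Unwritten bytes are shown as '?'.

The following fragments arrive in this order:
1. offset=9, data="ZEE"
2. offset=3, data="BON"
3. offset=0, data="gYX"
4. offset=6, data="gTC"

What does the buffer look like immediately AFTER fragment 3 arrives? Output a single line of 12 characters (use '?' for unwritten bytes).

Answer: gYXBON???ZEE

Derivation:
Fragment 1: offset=9 data="ZEE" -> buffer=?????????ZEE
Fragment 2: offset=3 data="BON" -> buffer=???BON???ZEE
Fragment 3: offset=0 data="gYX" -> buffer=gYXBON???ZEE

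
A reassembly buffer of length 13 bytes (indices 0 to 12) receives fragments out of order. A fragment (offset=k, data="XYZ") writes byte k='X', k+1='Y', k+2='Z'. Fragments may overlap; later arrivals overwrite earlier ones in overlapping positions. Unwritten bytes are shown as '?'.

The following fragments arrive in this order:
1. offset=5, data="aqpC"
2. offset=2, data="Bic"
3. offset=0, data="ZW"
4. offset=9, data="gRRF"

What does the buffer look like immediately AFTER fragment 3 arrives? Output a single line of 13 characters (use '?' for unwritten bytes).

Fragment 1: offset=5 data="aqpC" -> buffer=?????aqpC????
Fragment 2: offset=2 data="Bic" -> buffer=??BicaqpC????
Fragment 3: offset=0 data="ZW" -> buffer=ZWBicaqpC????

Answer: ZWBicaqpC????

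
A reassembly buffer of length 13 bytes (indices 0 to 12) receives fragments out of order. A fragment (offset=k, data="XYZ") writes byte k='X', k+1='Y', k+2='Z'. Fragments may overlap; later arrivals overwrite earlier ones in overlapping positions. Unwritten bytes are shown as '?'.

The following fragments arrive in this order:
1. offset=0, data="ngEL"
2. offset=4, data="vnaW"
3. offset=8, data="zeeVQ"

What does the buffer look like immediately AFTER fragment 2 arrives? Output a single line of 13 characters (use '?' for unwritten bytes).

Answer: ngELvnaW?????

Derivation:
Fragment 1: offset=0 data="ngEL" -> buffer=ngEL?????????
Fragment 2: offset=4 data="vnaW" -> buffer=ngELvnaW?????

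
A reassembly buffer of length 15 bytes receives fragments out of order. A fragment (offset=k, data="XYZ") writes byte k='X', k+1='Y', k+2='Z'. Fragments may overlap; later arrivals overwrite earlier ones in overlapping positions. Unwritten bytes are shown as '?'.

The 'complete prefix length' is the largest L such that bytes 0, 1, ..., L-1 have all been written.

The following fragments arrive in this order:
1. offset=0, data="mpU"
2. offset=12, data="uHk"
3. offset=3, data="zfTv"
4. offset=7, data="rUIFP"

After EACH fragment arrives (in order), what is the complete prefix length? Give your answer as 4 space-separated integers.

Fragment 1: offset=0 data="mpU" -> buffer=mpU???????????? -> prefix_len=3
Fragment 2: offset=12 data="uHk" -> buffer=mpU?????????uHk -> prefix_len=3
Fragment 3: offset=3 data="zfTv" -> buffer=mpUzfTv?????uHk -> prefix_len=7
Fragment 4: offset=7 data="rUIFP" -> buffer=mpUzfTvrUIFPuHk -> prefix_len=15

Answer: 3 3 7 15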